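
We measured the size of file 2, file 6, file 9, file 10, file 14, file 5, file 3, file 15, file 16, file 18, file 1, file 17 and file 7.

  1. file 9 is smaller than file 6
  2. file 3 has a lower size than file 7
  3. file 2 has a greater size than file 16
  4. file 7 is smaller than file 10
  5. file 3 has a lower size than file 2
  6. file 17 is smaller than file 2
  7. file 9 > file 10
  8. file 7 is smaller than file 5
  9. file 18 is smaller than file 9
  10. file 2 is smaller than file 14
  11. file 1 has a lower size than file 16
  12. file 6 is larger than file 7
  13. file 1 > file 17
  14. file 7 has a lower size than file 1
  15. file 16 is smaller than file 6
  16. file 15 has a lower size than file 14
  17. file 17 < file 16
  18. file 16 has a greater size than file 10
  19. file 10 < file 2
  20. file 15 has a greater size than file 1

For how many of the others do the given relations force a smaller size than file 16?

5

From file 16 the given relations immediately reach file 17, file 10, file 1.
From those, file 7 — 4 in total.
From those, file 3 — 5 in total.
Nothing else is reachable below file 16; 5 in all.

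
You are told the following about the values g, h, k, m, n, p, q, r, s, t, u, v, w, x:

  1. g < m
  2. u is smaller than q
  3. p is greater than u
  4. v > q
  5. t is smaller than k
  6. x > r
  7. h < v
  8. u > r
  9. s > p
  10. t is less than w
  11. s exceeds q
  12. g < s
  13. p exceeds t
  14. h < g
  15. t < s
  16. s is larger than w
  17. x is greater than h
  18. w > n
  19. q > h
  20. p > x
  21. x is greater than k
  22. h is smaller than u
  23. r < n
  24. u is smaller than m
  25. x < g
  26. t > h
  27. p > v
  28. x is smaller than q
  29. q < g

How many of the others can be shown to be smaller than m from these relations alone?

The elements the relations force below m are r, h, u, t, k, x, q, g — no chain reaches any other.
That is 8.

8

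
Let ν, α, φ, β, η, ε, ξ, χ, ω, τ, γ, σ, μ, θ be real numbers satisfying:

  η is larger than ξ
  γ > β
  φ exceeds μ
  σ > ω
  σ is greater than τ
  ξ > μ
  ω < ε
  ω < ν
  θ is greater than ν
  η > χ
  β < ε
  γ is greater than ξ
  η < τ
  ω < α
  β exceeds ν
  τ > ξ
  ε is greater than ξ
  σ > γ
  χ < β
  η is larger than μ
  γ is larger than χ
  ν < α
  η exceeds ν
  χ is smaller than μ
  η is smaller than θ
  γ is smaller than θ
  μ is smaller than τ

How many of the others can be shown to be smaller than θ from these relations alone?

The elements the relations force below θ are χ, ω, μ, ξ, ν, β, γ, η — no chain reaches any other.
That is 8.

8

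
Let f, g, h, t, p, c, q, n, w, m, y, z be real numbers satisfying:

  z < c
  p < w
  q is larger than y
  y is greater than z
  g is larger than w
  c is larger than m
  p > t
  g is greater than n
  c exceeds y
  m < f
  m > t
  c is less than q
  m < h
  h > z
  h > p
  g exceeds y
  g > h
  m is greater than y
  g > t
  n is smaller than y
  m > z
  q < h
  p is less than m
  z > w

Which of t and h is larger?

t < p and p < w give t < w.
With w < z: t < p < w < z.
With z < y: t < p < w < z < y.
With y < m: t < p < w < z < y < m.
With m < c: t < p < w < z < y < m < c.
With c < q: t < p < w < z < y < m < c < q.
Then q < h extends the chain to h.
So t < h; h is the larger of the two.

h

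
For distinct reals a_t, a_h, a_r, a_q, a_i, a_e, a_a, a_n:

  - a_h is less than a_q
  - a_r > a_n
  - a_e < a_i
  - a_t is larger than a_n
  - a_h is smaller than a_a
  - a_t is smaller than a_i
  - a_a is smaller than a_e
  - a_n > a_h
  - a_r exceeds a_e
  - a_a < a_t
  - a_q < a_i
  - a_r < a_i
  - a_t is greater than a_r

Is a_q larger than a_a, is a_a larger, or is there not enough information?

Following every chain through a_a: above a_a we get a_e, a_r, a_t, a_i; below a_a we get a_h.
a_q is not reached, and no chain runs the other way from a_q to a_a.
So the given relations leave the order of a_a and a_q undetermined.

undetermined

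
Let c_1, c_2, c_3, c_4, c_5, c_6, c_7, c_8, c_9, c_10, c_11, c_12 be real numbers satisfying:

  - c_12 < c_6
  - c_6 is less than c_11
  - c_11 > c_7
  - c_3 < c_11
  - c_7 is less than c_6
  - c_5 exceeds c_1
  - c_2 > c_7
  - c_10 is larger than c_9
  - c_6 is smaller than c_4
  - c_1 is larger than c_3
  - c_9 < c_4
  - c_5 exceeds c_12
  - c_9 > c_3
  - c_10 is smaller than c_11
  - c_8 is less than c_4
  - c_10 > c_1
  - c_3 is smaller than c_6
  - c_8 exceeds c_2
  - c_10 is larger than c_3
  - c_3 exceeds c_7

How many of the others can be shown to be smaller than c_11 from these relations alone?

7

Directly below c_11: c_7, c_3, c_6, c_10.
One step further: c_12, c_9, c_1 (7 so far).
No other element is forced below c_11 by the given relations, so the count is 7.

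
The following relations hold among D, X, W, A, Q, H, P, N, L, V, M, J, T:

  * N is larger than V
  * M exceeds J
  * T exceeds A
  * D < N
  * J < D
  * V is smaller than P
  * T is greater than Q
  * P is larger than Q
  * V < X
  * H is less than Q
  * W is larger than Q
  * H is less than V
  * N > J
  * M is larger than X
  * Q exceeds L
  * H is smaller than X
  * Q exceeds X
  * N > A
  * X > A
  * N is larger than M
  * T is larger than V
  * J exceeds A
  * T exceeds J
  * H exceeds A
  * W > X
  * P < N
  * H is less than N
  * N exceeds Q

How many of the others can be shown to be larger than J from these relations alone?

4

The elements the relations force above J are D, M, N, T — no chain reaches any other.
That is 4.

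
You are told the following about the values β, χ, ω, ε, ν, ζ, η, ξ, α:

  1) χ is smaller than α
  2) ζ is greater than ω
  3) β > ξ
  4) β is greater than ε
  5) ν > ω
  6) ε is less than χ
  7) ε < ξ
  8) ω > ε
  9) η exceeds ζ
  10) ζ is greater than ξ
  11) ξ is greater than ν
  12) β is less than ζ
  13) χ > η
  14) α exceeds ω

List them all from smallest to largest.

Each adjacent pair is fixed by a given relation: ε < ω; ω < ν; ν < ξ; ξ < β; β < ζ; ζ < η; η < χ; χ < α. Chaining them end to end gives the full order.

ε < ω < ν < ξ < β < ζ < η < χ < α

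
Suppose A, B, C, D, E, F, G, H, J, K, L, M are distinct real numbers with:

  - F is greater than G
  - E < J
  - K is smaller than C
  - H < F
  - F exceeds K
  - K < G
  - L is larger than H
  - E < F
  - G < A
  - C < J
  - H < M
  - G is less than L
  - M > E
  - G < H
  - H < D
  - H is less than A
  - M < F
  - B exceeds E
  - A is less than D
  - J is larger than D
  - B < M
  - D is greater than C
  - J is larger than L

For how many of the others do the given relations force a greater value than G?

The elements the relations force above G are H, A, L, D, J, M, F — no chain reaches any other.
That is 7.

7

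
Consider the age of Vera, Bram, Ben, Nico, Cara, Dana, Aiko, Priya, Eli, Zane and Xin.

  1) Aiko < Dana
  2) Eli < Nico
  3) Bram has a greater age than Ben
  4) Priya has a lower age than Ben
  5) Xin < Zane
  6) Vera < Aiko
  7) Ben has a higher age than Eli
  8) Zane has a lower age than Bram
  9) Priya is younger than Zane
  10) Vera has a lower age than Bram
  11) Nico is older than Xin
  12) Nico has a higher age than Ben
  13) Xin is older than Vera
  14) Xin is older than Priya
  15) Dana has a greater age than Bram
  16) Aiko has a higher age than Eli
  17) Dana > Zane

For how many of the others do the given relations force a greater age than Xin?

4

The elements the relations force above Xin are Zane, Bram, Dana, Nico — no chain reaches any other.
That is 4.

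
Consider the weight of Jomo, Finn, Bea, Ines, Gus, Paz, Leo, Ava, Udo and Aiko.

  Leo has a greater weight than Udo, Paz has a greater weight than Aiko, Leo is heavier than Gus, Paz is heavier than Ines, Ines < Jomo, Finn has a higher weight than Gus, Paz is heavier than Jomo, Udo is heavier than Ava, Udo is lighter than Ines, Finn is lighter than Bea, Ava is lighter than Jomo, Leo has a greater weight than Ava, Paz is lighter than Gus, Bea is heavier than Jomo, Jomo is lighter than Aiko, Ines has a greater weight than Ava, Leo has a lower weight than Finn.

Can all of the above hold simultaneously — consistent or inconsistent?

consistent

The single ordering Ava < Udo < Ines < Jomo < Aiko < Paz < Gus < Leo < Finn < Bea satisfies every listed relation, so no contradiction arises.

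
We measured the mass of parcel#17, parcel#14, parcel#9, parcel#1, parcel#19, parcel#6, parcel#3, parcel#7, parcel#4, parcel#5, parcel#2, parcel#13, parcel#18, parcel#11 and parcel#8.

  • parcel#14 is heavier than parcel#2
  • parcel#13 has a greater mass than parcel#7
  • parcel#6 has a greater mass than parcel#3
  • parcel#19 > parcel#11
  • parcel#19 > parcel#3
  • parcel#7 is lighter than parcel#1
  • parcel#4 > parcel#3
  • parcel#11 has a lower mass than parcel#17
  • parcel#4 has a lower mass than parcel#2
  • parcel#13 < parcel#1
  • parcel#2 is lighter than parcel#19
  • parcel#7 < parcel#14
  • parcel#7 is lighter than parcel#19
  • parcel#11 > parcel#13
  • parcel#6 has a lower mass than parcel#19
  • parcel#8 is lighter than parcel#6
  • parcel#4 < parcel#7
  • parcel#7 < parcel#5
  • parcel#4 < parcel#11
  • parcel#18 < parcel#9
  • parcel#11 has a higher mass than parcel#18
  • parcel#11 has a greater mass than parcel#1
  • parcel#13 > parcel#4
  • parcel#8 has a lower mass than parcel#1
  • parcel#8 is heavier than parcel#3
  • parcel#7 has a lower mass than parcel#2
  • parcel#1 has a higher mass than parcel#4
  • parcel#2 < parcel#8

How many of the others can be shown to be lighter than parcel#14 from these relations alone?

4

The elements the relations force below parcel#14 are parcel#3, parcel#4, parcel#7, parcel#2 — no chain reaches any other.
That is 4.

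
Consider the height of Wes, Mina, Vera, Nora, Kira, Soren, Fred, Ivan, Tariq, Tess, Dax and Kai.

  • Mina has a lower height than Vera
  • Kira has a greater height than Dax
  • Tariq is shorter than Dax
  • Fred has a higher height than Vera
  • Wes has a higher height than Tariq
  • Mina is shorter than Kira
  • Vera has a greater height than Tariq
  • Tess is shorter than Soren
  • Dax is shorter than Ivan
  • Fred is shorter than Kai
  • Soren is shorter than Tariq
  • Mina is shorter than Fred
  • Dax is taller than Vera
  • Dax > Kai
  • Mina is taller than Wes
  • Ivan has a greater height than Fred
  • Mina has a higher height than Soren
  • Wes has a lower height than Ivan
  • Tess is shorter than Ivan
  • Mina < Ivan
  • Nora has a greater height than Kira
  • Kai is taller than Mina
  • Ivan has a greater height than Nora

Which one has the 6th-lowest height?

Vera

The consecutive relations fix a unique order: Tess < Soren < Tariq < Wes < Mina < Vera < Fred < Kai < Dax < Kira < Nora < Ivan.
The 6th smallest is Vera.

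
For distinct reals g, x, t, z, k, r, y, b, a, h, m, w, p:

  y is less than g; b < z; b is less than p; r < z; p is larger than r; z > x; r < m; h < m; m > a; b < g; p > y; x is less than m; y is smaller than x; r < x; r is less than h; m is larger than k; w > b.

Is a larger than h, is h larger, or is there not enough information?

undetermined

Following every chain through h: above h we get m; below h we get r.
a is not reached, and no chain runs the other way from a to h.
So the given relations leave the order of h and a undetermined.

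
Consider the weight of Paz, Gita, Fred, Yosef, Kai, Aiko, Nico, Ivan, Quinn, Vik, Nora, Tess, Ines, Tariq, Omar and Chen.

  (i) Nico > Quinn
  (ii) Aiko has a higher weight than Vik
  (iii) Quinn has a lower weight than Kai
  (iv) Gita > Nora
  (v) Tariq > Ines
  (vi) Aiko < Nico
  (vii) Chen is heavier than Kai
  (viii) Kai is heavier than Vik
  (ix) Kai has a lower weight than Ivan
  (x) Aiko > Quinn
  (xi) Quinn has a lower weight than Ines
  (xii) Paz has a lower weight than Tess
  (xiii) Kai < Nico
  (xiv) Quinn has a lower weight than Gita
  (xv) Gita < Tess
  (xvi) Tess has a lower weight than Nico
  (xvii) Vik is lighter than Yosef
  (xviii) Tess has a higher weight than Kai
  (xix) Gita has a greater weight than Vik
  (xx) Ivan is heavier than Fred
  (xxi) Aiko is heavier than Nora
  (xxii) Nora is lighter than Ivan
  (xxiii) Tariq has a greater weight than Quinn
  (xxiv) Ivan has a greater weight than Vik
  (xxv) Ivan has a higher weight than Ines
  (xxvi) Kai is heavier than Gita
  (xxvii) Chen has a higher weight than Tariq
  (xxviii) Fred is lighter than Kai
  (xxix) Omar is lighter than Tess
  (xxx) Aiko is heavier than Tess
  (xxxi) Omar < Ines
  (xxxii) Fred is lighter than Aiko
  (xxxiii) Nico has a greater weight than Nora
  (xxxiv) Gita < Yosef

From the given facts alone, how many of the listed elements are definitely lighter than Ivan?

Directly below Ivan: Vik, Fred, Nora, Kai, Ines.
One step further: Omar, Quinn, Gita (8 so far).
No other element is forced below Ivan by the given relations, so the count is 8.

8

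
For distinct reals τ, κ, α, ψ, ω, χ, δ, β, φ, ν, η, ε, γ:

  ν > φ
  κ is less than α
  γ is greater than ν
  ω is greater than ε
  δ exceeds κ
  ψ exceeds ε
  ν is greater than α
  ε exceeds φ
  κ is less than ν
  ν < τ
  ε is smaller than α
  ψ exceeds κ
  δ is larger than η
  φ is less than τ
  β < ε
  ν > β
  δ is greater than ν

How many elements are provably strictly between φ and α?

The relations place φ below α. An element lies strictly between them when it is forced above φ and also forced below α.
Above φ: {ε, ν, τ, ω, ψ, γ, δ}. Below α: {β, ε, κ}.
Intersection: {ε} — 1.

1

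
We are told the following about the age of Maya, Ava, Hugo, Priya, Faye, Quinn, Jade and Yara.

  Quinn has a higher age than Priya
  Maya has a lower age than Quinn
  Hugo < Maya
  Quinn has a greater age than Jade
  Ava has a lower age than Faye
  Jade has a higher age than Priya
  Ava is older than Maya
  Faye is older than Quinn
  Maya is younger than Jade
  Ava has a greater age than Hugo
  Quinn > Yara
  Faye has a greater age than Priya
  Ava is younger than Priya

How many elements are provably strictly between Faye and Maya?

Chaining upward from Maya reaches: Ava, Priya, Jade, Quinn.
Chaining downward from Faye reaches: Yara, Hugo, Ava, Priya, Jade, Quinn.
Strictly between Maya and Faye are those in both lists: Ava, Priya, Jade, Quinn — 4 elements.

4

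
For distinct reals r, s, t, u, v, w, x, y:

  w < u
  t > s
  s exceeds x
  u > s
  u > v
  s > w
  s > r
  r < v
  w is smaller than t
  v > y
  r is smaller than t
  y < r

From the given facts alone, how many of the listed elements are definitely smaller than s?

4

Directly below s: r, w, x.
One step further: y (4 so far).
Nothing else is reachable below s; 4 in all.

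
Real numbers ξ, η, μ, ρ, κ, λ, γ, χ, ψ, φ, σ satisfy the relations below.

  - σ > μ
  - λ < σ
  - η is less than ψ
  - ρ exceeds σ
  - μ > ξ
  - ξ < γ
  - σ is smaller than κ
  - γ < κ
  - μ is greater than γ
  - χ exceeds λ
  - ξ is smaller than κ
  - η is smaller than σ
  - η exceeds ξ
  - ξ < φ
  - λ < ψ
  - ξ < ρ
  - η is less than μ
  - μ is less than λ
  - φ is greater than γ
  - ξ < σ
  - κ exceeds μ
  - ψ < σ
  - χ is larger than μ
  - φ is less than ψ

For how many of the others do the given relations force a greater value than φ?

The elements the relations force above φ are ψ, σ, κ, ρ — no chain reaches any other.
That is 4.

4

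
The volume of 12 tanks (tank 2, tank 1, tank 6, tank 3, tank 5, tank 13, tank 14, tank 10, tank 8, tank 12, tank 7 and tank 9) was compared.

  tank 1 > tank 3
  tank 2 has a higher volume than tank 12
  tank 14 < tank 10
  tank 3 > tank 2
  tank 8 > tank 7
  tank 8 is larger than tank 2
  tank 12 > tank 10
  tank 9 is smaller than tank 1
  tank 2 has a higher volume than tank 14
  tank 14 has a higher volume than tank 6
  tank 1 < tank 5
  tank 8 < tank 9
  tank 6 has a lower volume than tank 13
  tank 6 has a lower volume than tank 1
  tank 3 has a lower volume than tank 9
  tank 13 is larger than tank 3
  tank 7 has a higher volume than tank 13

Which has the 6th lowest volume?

tank 3

Piecing the relations together gives one ordering: tank 6 < tank 14 < tank 10 < tank 12 < tank 2 < tank 3 < tank 13 < tank 7 < tank 8 < tank 9 < tank 1 < tank 5.
Counting 6 from the smallest end gives tank 3.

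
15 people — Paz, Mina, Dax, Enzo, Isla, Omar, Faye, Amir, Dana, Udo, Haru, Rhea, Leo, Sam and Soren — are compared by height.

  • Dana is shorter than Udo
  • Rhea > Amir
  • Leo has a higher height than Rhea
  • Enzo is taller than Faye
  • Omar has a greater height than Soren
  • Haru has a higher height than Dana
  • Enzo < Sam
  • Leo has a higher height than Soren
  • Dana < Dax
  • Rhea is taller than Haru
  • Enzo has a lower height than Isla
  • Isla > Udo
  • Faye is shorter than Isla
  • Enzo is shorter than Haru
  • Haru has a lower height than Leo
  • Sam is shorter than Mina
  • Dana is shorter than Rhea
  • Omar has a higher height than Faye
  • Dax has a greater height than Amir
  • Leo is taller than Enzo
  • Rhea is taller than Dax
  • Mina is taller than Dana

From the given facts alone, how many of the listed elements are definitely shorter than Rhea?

6

Directly below Rhea: Amir, Dana, Haru, Dax.
One step further: Enzo (5 so far).
One step further: Faye (6 so far).
No other element is forced below Rhea by the given relations, so the count is 6.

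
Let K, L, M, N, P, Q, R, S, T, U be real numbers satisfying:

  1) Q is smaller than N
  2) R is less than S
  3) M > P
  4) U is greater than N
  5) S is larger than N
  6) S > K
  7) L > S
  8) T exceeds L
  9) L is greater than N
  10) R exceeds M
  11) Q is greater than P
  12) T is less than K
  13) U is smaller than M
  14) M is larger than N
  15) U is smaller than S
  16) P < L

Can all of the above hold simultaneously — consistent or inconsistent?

inconsistent

We have K < S stated directly, yet also S < L < T < K by chaining the others — so S < K. Contradiction.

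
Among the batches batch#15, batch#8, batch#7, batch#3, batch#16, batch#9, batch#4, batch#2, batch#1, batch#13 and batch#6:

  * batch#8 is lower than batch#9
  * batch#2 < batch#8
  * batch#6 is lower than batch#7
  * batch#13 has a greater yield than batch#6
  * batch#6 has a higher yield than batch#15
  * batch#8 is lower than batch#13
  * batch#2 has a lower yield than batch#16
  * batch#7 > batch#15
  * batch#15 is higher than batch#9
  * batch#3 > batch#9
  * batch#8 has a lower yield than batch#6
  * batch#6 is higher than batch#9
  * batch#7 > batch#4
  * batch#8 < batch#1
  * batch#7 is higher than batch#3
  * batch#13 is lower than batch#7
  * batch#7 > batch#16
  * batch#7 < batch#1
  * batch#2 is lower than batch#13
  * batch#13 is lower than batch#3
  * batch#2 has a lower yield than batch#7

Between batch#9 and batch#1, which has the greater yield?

batch#1

batch#9 < batch#15 < batch#6 < batch#13 < batch#3 < batch#7 < batch#1, by transitivity through batch#15, batch#6, batch#13, batch#3, batch#7.
So batch#9 < batch#1; batch#1 is the higher of the two.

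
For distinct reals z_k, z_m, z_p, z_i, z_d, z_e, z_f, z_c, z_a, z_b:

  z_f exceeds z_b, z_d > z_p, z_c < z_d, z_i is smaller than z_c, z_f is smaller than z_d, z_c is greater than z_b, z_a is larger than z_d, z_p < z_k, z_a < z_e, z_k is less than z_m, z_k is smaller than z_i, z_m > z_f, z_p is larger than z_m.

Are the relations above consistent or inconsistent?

inconsistent

Chaining the given relations yields z_m < z_p < z_k, so z_m < z_k. But one relation states z_k < z_m. These cannot both hold.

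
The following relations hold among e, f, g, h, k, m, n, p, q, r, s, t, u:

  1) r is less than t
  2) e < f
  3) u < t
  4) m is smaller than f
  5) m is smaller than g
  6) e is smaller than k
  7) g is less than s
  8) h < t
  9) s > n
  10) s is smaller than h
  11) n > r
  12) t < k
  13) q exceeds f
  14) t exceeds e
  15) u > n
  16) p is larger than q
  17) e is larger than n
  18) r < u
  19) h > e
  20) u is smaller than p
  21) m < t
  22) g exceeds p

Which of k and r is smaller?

The relevant relations are r < n; n < e; e < f; f < q; q < p; p < g; g < s; s < h; h < t; t < k.
Together: r < n < e < f < q < p < g < s < h < t < k.
So r < k; r is the smaller of the two.

r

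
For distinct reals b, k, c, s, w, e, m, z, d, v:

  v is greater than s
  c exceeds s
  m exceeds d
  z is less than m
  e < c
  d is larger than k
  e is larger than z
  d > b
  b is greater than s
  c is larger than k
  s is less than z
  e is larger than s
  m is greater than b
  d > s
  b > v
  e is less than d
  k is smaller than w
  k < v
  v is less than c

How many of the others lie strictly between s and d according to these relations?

Chaining upward from s reaches: v, b, z, e, c, m.
Chaining downward from d reaches: k, v, b, z, e.
Strictly between s and d are those in both lists: v, b, z, e — 4 elements.

4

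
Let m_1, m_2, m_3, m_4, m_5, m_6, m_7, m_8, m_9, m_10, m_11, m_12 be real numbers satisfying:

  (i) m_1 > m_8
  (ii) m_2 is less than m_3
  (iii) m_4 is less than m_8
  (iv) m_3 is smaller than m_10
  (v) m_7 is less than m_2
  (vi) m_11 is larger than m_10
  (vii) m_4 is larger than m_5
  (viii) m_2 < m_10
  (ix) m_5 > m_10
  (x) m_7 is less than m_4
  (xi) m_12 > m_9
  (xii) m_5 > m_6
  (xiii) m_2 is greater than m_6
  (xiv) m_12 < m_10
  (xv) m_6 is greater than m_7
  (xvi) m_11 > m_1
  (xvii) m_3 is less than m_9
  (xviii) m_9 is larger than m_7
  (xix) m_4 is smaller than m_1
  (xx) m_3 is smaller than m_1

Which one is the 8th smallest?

The consecutive relations fix a unique order: m_7 < m_6 < m_2 < m_3 < m_9 < m_12 < m_10 < m_5 < m_4 < m_8 < m_1 < m_11.
Counting 8 from the smallest end gives m_5.

m_5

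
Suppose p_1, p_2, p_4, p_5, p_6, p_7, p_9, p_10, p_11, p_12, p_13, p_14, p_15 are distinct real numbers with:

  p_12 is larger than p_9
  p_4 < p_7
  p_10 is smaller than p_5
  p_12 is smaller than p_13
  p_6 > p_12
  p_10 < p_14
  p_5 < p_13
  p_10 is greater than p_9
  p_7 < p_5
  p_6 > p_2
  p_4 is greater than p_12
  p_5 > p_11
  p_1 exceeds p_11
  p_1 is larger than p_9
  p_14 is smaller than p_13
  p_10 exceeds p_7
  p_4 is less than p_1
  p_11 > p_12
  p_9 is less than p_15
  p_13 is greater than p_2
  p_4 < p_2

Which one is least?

p_9

Chaining upward from p_9: directly above it, p_12, p_15, p_10, p_1; then p_4, p_11, p_5, p_14, p_13, p_6; then p_2, p_7.
That covers every other element, and nothing is given below p_9, so p_9 is the least.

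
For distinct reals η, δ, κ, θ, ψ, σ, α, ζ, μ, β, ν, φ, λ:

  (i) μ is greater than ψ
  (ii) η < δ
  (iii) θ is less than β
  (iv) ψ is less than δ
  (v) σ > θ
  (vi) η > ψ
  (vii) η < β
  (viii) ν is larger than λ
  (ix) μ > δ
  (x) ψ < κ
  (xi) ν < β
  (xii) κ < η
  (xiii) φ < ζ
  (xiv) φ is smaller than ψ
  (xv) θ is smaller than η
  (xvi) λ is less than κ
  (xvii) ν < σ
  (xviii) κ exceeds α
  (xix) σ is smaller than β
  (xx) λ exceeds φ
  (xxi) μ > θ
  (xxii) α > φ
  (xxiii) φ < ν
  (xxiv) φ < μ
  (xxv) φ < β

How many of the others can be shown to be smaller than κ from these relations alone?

4

The elements the relations force below κ are φ, ψ, λ, α — no chain reaches any other.
That is 4.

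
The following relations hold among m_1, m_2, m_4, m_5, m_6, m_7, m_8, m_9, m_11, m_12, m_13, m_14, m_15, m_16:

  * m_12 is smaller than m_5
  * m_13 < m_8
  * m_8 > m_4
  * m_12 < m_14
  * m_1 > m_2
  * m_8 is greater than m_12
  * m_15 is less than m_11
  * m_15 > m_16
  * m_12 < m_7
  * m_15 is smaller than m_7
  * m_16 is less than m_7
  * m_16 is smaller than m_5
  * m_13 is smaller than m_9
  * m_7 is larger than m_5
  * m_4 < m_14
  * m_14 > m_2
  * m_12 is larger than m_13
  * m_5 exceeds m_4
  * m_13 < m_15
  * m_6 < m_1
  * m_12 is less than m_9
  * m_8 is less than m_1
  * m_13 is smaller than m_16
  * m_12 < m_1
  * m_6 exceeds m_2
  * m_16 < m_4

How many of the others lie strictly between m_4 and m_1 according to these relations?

Chaining upward from m_4 reaches: m_14, m_8, m_5, m_7.
Chaining downward from m_1 reaches: m_13, m_16, m_12, m_2, m_8, m_6.
Strictly between m_4 and m_1 are those in both lists: m_8 — 1 element.

1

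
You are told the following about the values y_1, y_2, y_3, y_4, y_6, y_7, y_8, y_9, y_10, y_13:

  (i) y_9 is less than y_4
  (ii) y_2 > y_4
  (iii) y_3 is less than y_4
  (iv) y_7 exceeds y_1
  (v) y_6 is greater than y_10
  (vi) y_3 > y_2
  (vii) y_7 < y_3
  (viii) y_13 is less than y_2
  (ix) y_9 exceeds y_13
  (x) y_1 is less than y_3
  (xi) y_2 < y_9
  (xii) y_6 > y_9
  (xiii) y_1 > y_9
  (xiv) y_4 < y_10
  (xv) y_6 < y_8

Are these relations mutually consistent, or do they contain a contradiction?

inconsistent

Chaining the given relations yields y_2 < y_9 < y_1 < y_7 < y_3 < y_4, so y_2 < y_4. But one relation states y_4 < y_2. These cannot both hold.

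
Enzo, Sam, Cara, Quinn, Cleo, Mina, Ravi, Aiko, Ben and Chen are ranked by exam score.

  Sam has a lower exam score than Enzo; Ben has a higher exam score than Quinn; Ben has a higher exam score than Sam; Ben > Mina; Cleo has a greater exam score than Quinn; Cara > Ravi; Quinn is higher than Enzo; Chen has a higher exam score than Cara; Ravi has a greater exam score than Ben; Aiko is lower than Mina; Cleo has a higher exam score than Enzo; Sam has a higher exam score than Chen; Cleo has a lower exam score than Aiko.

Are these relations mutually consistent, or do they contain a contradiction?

We have Ravi < Cara stated directly, yet also Cara < Chen < Sam < Enzo < Quinn < Cleo < Aiko < Mina < Ben < Ravi by chaining the others — so Cara < Ravi. Contradiction.

inconsistent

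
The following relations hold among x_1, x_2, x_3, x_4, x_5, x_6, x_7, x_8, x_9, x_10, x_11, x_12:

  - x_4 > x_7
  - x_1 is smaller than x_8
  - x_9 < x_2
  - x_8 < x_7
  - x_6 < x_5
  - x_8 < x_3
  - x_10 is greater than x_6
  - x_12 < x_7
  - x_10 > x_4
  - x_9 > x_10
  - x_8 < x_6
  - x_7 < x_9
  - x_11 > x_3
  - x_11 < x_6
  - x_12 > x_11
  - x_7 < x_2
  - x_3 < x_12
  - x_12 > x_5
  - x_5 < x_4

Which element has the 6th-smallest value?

Chaining the given pairs: x_1 < x_8 < x_3 < x_11 < x_6 < x_5 < x_12 < x_7 < x_4 < x_10 < x_9 < x_2.
Counting 6 from the smallest end gives x_5.

x_5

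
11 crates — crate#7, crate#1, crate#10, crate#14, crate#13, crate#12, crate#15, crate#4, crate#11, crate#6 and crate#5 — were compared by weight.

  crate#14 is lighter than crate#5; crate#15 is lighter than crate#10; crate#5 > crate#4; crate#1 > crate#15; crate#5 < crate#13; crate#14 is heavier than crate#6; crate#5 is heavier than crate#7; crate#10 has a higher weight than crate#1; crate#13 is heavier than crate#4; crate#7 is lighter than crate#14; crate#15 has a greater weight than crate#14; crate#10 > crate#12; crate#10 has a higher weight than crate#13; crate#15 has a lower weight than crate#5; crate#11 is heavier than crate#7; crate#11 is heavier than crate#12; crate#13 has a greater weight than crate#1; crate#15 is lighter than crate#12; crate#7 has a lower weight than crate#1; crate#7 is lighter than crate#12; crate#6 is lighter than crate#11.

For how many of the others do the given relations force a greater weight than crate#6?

8

The elements the relations force above crate#6 are crate#14, crate#15, crate#12, crate#11, crate#1, crate#5, crate#13, crate#10 — no chain reaches any other.
That is 8.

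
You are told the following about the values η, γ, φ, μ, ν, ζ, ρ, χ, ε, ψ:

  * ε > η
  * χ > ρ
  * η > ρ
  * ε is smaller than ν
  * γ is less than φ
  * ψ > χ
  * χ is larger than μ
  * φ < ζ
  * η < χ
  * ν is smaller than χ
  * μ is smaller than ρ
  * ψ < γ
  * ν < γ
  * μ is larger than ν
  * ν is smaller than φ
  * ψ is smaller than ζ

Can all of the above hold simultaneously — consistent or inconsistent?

Chaining the given relations yields μ < ρ < η < ε < ν, so μ < ν. But one relation states ν < μ. These cannot both hold.

inconsistent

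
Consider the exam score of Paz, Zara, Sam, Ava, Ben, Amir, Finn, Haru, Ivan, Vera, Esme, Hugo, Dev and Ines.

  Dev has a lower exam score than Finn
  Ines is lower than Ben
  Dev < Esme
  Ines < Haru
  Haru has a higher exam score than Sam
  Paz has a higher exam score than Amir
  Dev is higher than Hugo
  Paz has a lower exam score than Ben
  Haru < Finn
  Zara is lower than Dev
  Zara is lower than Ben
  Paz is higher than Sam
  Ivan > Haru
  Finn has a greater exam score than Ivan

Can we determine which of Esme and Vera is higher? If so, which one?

Following every chain through Vera: nothing is chained to Vera.
Esme is not reached, and no chain runs the other way from Esme to Vera.
So the given relations leave the order of Vera and Esme undetermined.

undetermined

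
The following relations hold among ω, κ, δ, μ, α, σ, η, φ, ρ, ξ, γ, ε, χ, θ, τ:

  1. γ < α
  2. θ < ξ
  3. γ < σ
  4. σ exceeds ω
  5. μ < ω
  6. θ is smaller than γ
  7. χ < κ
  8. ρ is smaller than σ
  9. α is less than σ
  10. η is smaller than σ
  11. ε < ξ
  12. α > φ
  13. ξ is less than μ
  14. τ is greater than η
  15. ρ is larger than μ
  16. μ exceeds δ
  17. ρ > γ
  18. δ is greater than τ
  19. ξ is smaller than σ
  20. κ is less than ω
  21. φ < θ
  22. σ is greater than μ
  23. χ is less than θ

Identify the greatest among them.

η is not greatest since η < τ; χ is not greatest since χ < κ; τ is not greatest since τ < δ; ε is not greatest since ε < ξ; φ is not greatest since φ < α; θ is not greatest since θ < γ; κ is not greatest since κ < ω; δ is not greatest since δ < μ; ξ is not greatest since ξ < μ; μ is not greatest since μ < σ; γ is not greatest since γ < α; ρ is not greatest since ρ < σ; α is not greatest since α < σ; ω is not greatest since ω < σ.
Only σ has nothing above it, so σ is the greatest.

σ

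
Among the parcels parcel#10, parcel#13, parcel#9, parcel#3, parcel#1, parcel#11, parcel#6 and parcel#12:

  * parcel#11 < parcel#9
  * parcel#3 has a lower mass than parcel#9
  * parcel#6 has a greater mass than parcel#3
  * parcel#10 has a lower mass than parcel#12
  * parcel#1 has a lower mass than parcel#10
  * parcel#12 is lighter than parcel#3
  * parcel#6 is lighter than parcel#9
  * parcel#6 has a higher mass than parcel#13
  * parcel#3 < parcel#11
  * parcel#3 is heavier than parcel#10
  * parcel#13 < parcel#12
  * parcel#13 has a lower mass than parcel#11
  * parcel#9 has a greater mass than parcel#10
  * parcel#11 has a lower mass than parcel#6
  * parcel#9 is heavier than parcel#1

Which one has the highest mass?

parcel#13 is not greatest since parcel#13 < parcel#12; parcel#1 is not greatest since parcel#1 < parcel#10; parcel#10 is not greatest since parcel#10 < parcel#3; parcel#12 is not greatest since parcel#12 < parcel#3; parcel#3 is not greatest since parcel#3 < parcel#6; parcel#11 is not greatest since parcel#11 < parcel#9; parcel#6 is not greatest since parcel#6 < parcel#9.
Only parcel#9 has nothing above it, so parcel#9 is the highest mass.

parcel#9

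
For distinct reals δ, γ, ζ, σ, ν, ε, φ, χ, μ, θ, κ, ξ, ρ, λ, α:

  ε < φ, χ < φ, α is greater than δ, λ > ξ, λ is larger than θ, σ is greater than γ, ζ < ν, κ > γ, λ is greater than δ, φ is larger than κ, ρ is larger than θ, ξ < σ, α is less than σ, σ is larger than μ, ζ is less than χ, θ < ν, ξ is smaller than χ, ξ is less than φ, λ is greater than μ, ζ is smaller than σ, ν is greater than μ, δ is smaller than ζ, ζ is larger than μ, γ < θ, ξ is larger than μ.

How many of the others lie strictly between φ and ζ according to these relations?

The relations place ζ below φ. An element lies strictly between them when it is forced above ζ and also forced below φ.
Above ζ: {χ, σ, ν}. Below φ: {δ, γ, μ, κ, ξ, ε, χ}.
Intersection: {χ} — 1.

1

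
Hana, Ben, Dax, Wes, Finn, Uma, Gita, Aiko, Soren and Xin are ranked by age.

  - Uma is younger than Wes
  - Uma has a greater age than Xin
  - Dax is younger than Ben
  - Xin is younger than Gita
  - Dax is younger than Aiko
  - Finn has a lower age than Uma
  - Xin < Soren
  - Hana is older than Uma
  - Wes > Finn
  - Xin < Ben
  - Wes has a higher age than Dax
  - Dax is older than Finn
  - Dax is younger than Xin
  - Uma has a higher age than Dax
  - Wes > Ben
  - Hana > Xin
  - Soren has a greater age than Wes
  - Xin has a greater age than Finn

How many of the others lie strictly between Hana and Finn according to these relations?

3

Chaining upward from Finn reaches: Dax, Xin, Aiko, Uma, Ben, Wes, Gita, Soren.
Chaining downward from Hana reaches: Dax, Xin, Uma.
Strictly between Finn and Hana are those in both lists: Dax, Xin, Uma — 3 elements.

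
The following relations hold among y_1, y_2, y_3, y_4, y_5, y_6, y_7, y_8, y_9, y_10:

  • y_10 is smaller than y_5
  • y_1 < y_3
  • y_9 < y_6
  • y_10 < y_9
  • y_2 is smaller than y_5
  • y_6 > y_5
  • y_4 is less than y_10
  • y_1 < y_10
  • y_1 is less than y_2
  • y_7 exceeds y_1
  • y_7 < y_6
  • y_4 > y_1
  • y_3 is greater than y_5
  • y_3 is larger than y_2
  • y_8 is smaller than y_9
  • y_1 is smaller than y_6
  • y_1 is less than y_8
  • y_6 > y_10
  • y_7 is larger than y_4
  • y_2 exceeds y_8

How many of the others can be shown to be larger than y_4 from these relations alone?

6

Directly above y_4: y_10, y_7.
One step further: y_9, y_5, y_6 (5 so far).
One step further: y_3 (6 so far).
Nothing else is reachable above y_4; 6 in all.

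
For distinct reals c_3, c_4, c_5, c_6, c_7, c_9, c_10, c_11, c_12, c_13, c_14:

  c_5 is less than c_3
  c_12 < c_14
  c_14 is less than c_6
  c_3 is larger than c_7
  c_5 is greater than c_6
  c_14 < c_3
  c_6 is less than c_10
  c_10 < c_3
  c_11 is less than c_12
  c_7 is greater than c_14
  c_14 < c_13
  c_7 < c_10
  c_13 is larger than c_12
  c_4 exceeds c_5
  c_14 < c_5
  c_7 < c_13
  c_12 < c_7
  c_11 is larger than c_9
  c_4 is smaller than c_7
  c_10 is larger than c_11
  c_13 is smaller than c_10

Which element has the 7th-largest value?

c_6

The consecutive relations fix a unique order: c_9 < c_11 < c_12 < c_14 < c_6 < c_5 < c_4 < c_7 < c_13 < c_10 < c_3.
Counting 7 from the largest end gives c_6.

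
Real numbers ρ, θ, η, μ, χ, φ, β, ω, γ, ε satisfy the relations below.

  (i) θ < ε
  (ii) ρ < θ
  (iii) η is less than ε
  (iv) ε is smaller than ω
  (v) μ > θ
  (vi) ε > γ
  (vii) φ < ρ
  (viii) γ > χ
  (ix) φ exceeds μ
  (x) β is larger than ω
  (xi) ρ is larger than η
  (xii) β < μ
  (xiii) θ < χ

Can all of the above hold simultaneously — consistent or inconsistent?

We have φ < ρ stated directly, yet also ρ < θ < χ < γ < ε < ω < β < μ < φ by chaining the others — so ρ < φ. Contradiction.

inconsistent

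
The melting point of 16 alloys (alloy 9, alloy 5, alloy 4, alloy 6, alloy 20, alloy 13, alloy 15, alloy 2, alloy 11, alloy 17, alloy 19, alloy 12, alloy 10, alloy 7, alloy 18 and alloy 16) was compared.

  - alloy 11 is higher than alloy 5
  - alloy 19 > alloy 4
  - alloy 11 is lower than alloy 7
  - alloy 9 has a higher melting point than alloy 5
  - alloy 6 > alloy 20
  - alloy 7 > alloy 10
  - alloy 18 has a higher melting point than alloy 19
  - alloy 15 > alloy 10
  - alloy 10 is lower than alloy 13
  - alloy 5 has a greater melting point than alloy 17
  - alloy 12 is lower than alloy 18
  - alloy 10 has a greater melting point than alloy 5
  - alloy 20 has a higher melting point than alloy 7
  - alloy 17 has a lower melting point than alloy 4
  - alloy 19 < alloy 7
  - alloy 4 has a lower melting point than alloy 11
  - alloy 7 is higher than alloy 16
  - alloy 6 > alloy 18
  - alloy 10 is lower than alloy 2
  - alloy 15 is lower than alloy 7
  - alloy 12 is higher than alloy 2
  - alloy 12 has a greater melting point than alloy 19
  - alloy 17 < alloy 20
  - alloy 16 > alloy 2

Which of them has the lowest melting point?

alloy 17

Chaining upward from alloy 17: directly above it, alloy 4, alloy 5, alloy 20; then alloy 19, alloy 10, alloy 11, alloy 6, alloy 9; then alloy 15, alloy 2, alloy 13, alloy 12, alloy 7, alloy 18; then alloy 16.
That covers every other element, and nothing is given below alloy 17, so alloy 17 is the lowest melting point.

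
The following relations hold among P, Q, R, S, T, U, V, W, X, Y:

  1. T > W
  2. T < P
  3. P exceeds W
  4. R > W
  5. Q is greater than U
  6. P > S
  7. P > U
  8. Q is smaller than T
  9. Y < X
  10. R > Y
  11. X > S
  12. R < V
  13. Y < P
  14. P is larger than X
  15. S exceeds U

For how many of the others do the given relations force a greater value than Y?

4

The elements the relations force above Y are R, V, X, P — no chain reaches any other.
That is 4.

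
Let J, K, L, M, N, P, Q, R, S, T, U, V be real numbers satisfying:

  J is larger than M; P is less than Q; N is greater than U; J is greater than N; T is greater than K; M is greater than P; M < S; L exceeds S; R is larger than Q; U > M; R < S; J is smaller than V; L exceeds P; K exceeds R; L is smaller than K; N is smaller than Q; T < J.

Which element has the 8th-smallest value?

The consecutive relations fix a unique order: P < M < U < N < Q < R < S < L < K < T < J < V.
The 8th smallest is L.

L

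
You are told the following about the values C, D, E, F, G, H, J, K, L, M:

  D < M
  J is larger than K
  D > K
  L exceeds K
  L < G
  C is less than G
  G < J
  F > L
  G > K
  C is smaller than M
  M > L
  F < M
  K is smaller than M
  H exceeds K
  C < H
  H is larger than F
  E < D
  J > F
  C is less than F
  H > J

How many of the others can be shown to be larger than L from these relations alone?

The elements the relations force above L are F, G, J, H, M — no chain reaches any other.
That is 5.

5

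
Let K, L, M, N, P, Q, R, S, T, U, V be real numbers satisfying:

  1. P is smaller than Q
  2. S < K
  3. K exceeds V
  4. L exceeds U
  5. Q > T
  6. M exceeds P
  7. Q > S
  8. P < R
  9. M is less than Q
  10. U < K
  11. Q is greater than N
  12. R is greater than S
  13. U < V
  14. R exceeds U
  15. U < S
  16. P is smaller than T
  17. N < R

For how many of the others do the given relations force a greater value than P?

From P the given relations immediately reach T, M, R, Q.
Nothing else is reachable above P; 4 in all.

4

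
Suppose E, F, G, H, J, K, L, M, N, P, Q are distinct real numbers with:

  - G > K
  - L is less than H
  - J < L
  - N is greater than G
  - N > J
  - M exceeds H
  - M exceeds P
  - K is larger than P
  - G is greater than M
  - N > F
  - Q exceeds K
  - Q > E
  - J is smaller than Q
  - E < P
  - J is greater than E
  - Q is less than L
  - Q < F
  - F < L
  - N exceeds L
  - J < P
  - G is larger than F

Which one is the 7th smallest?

The consecutive relations fix a unique order: E < J < P < K < Q < F < L < H < M < G < N.
The 7th smallest is L.

L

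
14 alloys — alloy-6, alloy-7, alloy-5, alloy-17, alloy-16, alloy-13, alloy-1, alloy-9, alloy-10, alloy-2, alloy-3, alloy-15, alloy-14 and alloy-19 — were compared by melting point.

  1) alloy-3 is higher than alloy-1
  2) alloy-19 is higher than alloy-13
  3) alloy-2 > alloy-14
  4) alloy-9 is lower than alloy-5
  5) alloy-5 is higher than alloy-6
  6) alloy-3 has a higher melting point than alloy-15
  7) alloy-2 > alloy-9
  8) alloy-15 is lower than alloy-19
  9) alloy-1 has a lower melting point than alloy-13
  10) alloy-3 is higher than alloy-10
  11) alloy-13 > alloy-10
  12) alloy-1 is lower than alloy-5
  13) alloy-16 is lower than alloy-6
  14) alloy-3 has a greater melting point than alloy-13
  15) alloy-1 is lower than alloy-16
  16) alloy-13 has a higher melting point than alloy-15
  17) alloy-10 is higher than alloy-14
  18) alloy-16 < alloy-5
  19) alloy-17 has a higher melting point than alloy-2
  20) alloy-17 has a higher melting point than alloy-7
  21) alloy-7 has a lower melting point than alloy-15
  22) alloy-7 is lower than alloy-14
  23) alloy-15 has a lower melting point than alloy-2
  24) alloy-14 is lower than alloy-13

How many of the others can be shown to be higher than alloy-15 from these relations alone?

From alloy-15 the given relations immediately reach alloy-13, alloy-2, alloy-19, alloy-3.
From those, alloy-17 — 5 in total.
No other element is forced above alloy-15 by the given relations, so the count is 5.

5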